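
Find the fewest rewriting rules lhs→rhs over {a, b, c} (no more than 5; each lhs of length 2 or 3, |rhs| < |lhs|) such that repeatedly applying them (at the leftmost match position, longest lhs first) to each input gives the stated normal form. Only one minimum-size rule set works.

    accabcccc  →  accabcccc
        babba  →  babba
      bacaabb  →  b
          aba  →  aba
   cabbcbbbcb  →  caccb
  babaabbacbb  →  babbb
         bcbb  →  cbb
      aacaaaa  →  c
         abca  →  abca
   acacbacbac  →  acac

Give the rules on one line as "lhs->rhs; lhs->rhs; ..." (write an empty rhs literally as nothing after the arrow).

aa->; aab->; bac->; bcb->cb

  | accabcccc
  | babba
  | bacaabb => aabb => b
  | aba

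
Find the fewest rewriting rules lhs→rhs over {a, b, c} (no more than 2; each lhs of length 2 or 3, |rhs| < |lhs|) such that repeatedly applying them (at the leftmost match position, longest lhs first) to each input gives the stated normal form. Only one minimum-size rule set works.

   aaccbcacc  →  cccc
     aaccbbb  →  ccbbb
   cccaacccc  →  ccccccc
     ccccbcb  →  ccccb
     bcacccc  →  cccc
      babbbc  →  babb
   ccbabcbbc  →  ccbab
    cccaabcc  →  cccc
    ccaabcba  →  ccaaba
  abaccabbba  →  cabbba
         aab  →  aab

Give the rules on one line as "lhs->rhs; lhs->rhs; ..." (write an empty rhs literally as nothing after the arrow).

ac->c; bc->

  | aaccbcacc => accbcacc => ccbcacc => ccacc => cccc
  | aaccbbb => accbbb => ccbbb
  | cccaacccc => cccacccc => ccccccc
  | ccccbcb => ccccb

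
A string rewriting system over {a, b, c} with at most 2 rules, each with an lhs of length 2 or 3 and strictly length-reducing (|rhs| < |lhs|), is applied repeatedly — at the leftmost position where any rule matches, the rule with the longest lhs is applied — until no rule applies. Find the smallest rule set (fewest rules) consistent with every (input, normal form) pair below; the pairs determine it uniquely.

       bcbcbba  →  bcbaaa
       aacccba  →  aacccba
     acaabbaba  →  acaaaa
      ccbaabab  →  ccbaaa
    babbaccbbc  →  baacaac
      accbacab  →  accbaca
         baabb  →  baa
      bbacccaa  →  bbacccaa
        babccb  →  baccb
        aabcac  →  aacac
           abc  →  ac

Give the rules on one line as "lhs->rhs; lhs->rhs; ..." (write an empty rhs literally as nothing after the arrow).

  | bcbcbba => bcbaaa
  | aacccba
  | acaabbaba => acaababa => acaaaba => acaaaa
  | ccbaabab => ccbaaab => ccbaaa

ab->a; cbb->aa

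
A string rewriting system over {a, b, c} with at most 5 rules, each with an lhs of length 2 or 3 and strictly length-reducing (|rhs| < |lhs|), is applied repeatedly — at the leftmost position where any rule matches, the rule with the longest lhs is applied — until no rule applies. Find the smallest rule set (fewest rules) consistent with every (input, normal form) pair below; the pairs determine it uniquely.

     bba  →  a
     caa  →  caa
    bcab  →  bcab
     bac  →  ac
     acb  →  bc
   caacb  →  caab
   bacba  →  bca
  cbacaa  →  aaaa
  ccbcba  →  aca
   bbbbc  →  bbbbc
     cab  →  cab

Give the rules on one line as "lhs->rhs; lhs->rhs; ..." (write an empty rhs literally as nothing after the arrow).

aac->aa; acb->bc; ba->a; cb->a

  | bba => ba => a
  | caa
  | bcab
  | bac => ac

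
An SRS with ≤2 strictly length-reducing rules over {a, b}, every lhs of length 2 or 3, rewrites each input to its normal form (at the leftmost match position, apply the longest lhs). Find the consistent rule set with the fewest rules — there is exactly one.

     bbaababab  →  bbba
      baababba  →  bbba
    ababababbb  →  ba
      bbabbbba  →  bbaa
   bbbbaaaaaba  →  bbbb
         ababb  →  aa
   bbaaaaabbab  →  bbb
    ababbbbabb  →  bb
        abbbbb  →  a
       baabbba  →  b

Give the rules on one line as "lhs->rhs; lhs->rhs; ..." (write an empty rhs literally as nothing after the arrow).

  | bbaababab => bbaaabab => bbbab => bbba
  | baababba => baaabba => bbba
  | ababababbb => aabababbb => aaababbb => babbb => babb => bab => ba
  | bbabbbba => bbabbba => bbabba => bbaba => bbaa

aaa->; ab->a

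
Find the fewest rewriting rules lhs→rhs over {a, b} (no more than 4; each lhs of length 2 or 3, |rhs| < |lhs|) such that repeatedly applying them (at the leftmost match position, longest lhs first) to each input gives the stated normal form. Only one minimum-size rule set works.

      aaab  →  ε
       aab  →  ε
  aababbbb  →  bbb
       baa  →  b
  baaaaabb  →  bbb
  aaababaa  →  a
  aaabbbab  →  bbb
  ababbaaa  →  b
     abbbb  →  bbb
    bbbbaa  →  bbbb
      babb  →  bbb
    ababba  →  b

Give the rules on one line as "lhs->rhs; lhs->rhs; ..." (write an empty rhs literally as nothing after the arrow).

  | aaab => aab => ab => ε
  | aab => ab => ε
  | aababbbb => ababbbb => abbbb => bbb
  | baa => ba => b

aa->a; ab->; ba->b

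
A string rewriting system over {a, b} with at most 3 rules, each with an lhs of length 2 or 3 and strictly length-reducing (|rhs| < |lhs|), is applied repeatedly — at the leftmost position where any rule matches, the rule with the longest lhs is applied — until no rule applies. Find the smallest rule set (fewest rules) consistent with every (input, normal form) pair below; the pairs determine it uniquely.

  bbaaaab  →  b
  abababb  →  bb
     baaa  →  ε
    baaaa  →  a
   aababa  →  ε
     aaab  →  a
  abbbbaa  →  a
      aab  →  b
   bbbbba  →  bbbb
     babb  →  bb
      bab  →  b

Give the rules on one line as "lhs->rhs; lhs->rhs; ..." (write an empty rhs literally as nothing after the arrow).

  | bbaaaab => baaab => aab => b
  | abababb => aababb => babb => bb
  | baaa => aa => ε
  | baaaa => aaa => a

aa->; ab->a; ba->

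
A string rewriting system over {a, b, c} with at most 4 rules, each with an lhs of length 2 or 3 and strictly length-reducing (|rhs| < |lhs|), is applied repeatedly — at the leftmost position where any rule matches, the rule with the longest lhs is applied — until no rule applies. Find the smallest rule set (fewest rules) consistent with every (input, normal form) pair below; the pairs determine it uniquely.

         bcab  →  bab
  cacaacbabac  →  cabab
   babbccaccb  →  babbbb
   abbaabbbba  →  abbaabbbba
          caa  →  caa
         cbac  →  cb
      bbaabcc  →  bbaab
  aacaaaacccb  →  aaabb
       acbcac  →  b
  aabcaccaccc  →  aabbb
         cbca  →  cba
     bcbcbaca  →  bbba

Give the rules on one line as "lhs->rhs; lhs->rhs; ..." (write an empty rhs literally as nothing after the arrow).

ac->; acc->cb; bc->b

  | bcab => bab
  | cacaacbabac => caacbabac => cababac => cabab
  | babbccaccb => babbcaccb => babbaccb => babbcbb => babbbb
  | abbaabbbba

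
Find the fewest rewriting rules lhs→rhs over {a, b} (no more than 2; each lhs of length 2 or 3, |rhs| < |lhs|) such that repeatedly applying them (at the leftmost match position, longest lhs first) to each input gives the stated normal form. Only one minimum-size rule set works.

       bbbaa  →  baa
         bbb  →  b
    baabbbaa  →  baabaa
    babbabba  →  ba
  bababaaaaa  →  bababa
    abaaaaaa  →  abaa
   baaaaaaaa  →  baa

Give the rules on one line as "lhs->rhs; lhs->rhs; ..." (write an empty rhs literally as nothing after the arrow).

aaa->a; bb->

  | bbbaa => baa
  | bbb => b
  | baabbbaa => baabaa
  | babbabba => baabba => baaa => ba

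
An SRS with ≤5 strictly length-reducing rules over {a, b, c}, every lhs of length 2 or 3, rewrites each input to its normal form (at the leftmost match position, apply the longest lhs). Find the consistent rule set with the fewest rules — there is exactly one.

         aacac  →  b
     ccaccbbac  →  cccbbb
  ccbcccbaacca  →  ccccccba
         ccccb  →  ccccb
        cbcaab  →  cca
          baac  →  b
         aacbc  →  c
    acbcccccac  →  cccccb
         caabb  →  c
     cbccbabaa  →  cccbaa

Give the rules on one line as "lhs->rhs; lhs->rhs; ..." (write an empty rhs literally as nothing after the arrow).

  | aacac => abac => ac => b
  | ccaccbbac => ccbcbbac => cccbbac => cccbbb
  | ccbcccbaacca => cccccbaacca => cccccbabca => cccccbcba => ccccccba
  | ccccb

ab->; abc->cb; ac->b; bc->c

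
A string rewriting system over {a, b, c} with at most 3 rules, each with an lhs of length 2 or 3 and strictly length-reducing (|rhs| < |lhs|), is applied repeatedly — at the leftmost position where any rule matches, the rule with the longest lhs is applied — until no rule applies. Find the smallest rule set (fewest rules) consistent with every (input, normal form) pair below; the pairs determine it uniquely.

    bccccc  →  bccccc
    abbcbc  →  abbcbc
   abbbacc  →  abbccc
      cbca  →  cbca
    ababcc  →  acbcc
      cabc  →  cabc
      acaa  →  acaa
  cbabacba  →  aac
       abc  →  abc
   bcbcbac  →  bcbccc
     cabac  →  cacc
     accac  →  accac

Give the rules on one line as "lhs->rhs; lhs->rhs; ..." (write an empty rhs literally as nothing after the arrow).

  | bccccc
  | abbcbc
  | abbbacc => abbccc
  | cbca

ba->c; ccb->ab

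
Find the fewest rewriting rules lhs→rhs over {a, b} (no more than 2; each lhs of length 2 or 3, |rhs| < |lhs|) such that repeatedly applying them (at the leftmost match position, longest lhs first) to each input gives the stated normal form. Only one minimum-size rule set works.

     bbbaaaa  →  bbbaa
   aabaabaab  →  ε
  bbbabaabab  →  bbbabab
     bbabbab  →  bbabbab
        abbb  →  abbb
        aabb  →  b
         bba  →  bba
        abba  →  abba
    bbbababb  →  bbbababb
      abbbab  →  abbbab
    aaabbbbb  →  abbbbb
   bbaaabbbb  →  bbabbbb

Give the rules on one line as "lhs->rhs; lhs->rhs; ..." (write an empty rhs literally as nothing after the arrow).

aaa->a; aab->

  | bbbaaaa => bbbaa
  | aabaabaab => aabaab => aab => ε
  | bbbabaabab => bbbabab
  | bbabbab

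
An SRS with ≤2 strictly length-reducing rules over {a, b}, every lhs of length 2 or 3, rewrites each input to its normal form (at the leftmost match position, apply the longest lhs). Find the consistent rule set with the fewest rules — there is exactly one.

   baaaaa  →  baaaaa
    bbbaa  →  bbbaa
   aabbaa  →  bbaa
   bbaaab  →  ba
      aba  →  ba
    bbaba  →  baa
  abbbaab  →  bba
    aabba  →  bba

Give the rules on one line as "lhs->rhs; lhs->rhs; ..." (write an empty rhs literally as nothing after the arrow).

  | baaaaa
  | bbbaa
  | aabbaa => abbaa => bbaa
  | bbaaab => bbaab => bbab => ba

ab->b; bab->a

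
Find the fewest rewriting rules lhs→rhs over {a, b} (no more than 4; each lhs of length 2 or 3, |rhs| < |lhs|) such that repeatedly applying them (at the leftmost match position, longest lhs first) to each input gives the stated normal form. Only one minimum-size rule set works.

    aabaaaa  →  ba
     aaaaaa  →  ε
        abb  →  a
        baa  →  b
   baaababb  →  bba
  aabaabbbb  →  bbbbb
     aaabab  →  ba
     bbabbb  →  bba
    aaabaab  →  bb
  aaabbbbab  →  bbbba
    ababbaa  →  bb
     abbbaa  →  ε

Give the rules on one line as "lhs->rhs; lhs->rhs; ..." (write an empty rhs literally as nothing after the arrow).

aa->; aaa->; ab->a

  | aabaaaa => baaaa => ba
  | aaaaaa => aaa => ε
  | abb => ab => a
  | baa => b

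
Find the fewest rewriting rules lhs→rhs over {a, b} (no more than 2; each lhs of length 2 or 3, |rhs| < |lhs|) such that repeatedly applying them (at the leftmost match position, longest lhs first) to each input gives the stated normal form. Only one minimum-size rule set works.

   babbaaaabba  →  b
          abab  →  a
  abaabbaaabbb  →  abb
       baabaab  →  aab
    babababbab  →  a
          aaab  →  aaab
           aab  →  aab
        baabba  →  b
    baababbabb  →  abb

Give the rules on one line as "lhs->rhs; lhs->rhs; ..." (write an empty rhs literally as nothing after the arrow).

  | babbaaaabba => baaaabba => baaabba => baabba => babba => ba => b
  | abab => a
  | abaabbaaabbb => ababbaaabbb => abaaabbb => abaabbb => ababbb => abb
  | baabaab => babaab => aab

ba->b; bab->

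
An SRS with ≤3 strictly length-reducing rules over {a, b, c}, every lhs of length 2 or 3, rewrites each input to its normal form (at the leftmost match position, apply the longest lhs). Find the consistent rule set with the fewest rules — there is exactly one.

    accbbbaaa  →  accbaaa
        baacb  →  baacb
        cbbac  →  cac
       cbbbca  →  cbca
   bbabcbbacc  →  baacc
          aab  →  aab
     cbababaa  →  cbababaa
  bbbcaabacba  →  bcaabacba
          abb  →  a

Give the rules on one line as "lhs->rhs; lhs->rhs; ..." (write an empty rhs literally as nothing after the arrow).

abc->ba; bb->

  | accbbbaaa => accbaaa
  | baacb
  | cbbac => cac
  | cbbbca => cbca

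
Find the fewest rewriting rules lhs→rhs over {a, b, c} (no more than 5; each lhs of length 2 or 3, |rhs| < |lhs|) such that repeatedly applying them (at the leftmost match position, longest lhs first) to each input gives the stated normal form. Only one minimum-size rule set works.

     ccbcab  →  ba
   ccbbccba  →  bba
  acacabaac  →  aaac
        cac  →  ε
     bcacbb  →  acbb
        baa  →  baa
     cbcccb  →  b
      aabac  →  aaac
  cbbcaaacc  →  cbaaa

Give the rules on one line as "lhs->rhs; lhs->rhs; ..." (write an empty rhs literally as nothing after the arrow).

ab->a; bc->; ca->b; cc->b

  | ccbcab => bbcab => bab => ba
  | ccbbccba => bbbccba => bbcba => bba
  | acacabaac => abcabaac => acabaac => abbaac => abaac => aaac
  | cac => bc => ε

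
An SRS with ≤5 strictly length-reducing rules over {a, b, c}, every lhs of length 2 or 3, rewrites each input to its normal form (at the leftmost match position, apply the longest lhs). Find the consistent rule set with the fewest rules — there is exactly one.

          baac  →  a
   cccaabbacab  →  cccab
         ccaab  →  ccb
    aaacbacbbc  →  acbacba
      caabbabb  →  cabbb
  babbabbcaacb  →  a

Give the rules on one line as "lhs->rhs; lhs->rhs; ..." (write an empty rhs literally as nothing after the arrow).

  | baac => bc => a
  | cccaabbacab => cccbbacab => cccabcab => cccaaab => cccab
  | ccaab => ccb
  | aaacbacbbc => acbacbbc => acbacba

aa->; bba->ab; bc->a; bcb->ac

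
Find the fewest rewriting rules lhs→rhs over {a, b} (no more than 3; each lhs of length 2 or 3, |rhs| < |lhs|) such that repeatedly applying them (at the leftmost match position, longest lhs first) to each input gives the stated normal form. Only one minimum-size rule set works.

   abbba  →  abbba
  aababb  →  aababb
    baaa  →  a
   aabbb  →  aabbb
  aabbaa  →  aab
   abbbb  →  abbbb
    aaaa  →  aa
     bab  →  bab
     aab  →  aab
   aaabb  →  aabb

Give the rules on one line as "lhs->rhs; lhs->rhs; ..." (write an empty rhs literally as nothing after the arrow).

  | abbba
  | aababb
  | baaa => a
  | aabbb

aaa->aa; baa->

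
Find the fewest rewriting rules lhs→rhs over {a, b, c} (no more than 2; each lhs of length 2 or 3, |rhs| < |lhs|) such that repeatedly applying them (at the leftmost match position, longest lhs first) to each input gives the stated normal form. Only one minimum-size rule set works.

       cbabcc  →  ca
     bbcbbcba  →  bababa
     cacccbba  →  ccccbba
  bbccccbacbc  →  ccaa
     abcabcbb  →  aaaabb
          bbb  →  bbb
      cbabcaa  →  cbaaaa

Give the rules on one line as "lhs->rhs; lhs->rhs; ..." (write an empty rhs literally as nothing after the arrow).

ac->c; bc->a

  | cbabcc => cbaac => cbac => cbc => ca
  | bbcbbcba => babbcba => bababa
  | cacccbba => ccccbba
  | bbccccbacbc => bacccbacbc => bcccbacbc => accbacbc => ccbacbc => ccbcbc => ccabc => ccaa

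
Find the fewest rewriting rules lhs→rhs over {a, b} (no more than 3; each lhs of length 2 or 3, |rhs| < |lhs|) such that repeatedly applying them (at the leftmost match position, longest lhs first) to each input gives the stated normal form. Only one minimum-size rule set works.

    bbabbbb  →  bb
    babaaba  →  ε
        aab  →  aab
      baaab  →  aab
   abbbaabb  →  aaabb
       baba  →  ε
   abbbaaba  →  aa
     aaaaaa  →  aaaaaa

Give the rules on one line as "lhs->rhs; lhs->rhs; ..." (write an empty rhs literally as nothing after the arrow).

aba->; ba->; bbb->

  | bbabbbb => bbbbb => bb
  | babaaba => baaba => aba => ε
  | aab
  | baaab => aab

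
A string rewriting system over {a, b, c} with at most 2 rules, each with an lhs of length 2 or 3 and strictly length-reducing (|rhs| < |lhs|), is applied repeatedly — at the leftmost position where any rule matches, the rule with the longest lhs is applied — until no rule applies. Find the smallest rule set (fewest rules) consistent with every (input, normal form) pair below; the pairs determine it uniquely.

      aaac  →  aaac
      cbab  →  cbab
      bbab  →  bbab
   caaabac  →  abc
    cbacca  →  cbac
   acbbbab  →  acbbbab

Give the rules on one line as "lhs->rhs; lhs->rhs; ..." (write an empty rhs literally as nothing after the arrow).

aba->b; ca->

  | aaac
  | cbab
  | bbab
  | caaabac => aabac => abc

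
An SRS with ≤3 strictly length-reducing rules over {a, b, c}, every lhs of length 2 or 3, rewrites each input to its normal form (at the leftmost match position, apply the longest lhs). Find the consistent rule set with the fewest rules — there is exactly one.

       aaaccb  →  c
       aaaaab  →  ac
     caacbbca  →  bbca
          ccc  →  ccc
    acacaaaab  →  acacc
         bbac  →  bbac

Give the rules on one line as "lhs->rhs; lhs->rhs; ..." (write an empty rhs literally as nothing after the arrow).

  | aaaccb => abcb => ccb => c
  | aaaaab => aaaac => aab => ac
  | caacbbca => cbbbca => bbca
  | ccc

aac->b; ab->c; cb->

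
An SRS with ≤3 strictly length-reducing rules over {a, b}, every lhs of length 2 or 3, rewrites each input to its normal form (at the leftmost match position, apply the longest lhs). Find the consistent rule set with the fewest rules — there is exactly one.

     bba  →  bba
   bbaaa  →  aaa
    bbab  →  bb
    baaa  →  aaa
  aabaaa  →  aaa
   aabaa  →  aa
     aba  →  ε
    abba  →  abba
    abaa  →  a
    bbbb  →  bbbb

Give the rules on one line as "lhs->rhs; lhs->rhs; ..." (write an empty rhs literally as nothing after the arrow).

aba->; baa->aa; bab->b

  | bba
  | bbaaa => baaa => aaa
  | bbab => bb
  | baaa => aaa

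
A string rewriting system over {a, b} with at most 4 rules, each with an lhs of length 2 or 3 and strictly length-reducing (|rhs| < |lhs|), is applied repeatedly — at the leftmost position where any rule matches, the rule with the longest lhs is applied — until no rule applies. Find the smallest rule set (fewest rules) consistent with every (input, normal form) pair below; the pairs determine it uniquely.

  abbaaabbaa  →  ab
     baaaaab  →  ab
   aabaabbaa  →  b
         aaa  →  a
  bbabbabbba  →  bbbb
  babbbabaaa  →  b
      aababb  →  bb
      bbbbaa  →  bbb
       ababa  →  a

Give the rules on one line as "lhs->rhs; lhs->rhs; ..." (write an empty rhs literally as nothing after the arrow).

aa->; ba->; baa->

  | abbaaabbaa => ababbaa => abbaa => ab
  | baaaaab => aaab => ab
  | aabaabbaa => baabbaa => bbaa => b
  | aaa => a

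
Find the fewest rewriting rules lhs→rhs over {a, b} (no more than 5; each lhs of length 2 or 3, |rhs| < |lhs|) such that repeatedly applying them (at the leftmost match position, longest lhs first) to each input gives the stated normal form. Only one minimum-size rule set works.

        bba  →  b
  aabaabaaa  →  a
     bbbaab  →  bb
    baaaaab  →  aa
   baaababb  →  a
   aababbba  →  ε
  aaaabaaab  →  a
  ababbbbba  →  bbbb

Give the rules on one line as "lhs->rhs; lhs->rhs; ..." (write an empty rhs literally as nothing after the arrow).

aaa->a; ab->a; aba->; ba->

  | bba => b
  | aabaabaaa => aabaaa => aaa => a
  | bbbaab => bbab => bb
  | baaaaab => aaaab => aab => aa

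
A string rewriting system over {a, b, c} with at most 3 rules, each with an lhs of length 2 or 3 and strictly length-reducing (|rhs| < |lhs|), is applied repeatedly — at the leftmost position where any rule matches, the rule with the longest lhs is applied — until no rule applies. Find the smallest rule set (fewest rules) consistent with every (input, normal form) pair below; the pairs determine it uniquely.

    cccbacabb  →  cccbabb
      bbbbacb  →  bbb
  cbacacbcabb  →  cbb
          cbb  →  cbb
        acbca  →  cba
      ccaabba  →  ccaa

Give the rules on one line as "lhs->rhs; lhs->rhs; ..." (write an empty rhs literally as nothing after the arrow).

ac->c; bba->; bc->b

  | cccbacabb => cccbcabb => cccbabb
  | bbbbacb => bbcb => bbb
  | cbacacbcabb => cbcacbcabb => cbacbcabb => cbcbcabb => cbbcabb => cbbabb => cbb
  | cbb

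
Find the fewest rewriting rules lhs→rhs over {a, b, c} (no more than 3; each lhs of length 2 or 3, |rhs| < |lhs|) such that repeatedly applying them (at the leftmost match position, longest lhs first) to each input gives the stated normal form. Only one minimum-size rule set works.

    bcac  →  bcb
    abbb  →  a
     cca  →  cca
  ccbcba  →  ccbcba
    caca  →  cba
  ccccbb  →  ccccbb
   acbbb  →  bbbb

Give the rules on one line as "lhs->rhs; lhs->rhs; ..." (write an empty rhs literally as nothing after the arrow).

  | bcac => bcb
  | abbb => abb => ab => a
  | cca
  | ccbcba

ab->a; ac->b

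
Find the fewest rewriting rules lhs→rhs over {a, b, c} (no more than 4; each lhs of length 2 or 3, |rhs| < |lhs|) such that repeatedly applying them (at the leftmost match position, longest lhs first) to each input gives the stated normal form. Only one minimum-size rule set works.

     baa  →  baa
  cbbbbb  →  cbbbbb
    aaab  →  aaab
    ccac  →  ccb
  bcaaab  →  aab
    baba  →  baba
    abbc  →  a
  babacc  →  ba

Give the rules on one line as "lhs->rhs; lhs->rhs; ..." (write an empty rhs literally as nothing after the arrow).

  | baa
  | cbbbbb
  | aaab
  | ccac => ccb

ac->b; bbc->; bca->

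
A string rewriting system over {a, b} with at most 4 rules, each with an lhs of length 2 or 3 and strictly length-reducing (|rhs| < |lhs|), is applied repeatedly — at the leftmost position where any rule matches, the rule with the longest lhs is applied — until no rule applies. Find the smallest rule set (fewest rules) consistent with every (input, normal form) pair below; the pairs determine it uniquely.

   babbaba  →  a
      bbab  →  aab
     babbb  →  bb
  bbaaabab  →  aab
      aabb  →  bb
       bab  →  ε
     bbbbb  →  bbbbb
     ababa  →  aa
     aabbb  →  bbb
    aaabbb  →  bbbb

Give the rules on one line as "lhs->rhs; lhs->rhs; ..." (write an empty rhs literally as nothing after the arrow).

  | babbaba => baba => a
  | bbab => aab
  | babbb => bb
  | bbaaabab => aaaabab => ababab => aab

aaa->ab; abb->bb; bab->; bba->aa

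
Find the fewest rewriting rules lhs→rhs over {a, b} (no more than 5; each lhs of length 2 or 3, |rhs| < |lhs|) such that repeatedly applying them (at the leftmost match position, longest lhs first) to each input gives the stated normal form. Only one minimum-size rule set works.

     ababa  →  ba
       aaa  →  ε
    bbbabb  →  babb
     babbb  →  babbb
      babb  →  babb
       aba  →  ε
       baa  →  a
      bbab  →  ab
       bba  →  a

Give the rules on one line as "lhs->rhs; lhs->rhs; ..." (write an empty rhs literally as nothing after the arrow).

aaa->; aba->; baa->a; bba->a

  | ababa => ba
  | aaa => ε
  | bbbabb => babb
  | babbb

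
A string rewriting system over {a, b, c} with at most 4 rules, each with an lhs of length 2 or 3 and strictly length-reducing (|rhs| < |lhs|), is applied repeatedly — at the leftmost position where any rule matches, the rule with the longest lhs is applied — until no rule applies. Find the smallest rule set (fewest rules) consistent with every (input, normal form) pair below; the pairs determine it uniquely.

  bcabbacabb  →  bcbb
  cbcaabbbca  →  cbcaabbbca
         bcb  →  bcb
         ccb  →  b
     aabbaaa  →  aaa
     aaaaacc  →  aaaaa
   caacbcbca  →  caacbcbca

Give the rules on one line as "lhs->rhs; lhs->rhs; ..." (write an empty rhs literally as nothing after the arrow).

abc->b; ba->; cc->

  | bcabbacabb => bcabcabb => bcbabb => bcbb
  | cbcaabbbca
  | bcb
  | ccb => b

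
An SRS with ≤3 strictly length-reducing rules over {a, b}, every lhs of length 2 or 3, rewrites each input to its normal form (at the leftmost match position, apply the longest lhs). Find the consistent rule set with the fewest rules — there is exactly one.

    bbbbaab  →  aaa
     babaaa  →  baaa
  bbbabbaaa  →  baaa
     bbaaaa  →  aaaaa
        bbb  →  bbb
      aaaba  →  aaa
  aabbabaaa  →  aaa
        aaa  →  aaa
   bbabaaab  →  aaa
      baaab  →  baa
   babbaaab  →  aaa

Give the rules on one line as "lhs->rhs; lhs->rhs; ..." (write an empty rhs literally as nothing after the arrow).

  | bbbbaab => bbaaab => aaaab => aaa
  | babaaa => baaa
  | bbbabbaaa => baabbaaa => babaaa => baaa
  | bbaaaa => aaaaa

ab->; bba->aa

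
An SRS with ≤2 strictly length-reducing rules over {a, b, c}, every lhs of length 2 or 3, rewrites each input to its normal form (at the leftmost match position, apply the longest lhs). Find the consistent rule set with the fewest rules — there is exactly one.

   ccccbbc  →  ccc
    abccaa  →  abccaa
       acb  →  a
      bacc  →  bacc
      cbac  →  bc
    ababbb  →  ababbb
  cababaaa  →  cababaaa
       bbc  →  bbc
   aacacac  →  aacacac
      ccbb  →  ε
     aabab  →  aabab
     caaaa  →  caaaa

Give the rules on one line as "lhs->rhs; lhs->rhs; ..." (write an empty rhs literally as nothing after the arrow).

cb->; cba->b

  | ccccbbc => cccbc => ccc
  | abccaa
  | acb => a
  | bacc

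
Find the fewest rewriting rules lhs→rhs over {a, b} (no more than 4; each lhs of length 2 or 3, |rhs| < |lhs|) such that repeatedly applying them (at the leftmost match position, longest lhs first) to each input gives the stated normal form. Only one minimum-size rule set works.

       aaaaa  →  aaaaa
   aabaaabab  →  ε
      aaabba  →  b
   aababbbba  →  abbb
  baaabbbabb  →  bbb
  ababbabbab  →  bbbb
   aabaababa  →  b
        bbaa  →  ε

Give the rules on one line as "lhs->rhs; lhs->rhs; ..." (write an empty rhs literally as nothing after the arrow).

aab->; aba->b; ba->

  | aaaaa
  | aabaaabab => aaabab => aab => ε
  | aaabba => aba => b
  | aababbbba => abbbba => abbb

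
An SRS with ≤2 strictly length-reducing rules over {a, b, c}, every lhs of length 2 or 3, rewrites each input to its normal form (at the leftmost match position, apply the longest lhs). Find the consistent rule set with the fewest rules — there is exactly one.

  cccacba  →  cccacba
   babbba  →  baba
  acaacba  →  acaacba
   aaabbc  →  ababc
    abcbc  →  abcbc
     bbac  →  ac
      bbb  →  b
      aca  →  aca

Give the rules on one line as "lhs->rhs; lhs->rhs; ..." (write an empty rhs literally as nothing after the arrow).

  | cccacba
  | babbba => baba
  | acaacba
  | aaabbc => ababc

aab->ba; bb->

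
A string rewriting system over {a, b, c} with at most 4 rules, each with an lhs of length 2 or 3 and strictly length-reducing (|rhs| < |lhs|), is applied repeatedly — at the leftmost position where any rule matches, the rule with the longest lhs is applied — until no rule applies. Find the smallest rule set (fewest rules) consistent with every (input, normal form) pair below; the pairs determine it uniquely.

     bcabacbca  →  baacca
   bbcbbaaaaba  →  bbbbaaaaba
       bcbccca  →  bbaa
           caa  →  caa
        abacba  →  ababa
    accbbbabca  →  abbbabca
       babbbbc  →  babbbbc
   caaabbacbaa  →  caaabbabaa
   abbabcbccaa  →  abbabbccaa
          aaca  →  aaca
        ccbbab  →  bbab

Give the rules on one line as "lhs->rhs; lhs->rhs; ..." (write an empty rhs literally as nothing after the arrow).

  | bcabacbca => bacacbca => bacabca => baacca
  | bbcbbaaaaba => bbbbaaaaba
  | bcbccca => bbccca => bbaa
  | caa

cab->ac; cb->b; ccc->a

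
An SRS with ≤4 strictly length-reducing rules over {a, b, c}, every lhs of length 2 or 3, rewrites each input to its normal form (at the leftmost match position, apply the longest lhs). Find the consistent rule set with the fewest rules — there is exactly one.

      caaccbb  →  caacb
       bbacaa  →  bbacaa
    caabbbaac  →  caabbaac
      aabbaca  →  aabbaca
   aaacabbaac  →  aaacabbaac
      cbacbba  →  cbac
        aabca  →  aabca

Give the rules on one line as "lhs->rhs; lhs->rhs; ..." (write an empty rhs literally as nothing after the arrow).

  | caaccbb => caacb
  | bbacaa
  | caabbbaac => caabbaac
  | aabbaca

aba->ac; bbb->bb; cbb->b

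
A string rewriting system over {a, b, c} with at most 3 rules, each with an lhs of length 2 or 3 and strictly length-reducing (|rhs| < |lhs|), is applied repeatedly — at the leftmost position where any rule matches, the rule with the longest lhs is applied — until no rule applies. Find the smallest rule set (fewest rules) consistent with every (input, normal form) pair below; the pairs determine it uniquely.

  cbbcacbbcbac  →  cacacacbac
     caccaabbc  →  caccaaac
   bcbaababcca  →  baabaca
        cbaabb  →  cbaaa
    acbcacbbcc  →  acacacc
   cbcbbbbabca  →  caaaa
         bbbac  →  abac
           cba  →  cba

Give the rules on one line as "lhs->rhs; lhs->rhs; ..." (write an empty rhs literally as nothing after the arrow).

  | cbbcacbbcbac => cacacbbcbac => cacacacbac
  | caccaabbc => caccaaac
  | bcbaababcca => baababcca => baabaca
  | cbaabb => cbaaa

bb->a; bc->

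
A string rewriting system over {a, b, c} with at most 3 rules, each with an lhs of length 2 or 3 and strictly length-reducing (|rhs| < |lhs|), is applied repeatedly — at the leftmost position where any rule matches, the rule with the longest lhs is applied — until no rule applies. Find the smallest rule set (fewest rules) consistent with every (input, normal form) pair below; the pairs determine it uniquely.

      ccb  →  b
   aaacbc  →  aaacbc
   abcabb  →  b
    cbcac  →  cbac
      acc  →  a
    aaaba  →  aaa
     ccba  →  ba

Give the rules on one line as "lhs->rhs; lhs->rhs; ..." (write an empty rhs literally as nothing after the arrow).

  | ccb => b
  | aaacbc
  | abcabb => cabb => abb => b
  | cbcac => cbac

ab->; ca->a; cc->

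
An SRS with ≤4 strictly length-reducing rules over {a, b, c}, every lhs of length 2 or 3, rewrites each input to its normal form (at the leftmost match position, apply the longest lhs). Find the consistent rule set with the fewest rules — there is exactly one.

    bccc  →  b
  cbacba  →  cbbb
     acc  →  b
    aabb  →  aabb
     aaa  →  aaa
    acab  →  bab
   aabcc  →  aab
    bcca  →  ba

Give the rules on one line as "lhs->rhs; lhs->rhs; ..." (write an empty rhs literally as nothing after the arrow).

  | bccc => bcc => bc => b
  | cbacba => cbbba => cbbb
  | acc => bc => b
  | aabb

ac->b; bba->bb; bc->b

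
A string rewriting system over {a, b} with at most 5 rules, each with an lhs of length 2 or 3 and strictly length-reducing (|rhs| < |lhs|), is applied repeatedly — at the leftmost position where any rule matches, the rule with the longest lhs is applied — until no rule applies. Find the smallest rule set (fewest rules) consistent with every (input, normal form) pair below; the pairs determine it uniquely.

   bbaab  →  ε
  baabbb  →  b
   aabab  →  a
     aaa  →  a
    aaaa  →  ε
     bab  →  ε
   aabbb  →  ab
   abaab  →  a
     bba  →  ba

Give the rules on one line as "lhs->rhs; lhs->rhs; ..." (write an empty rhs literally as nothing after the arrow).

  | bbaab => baab => bab => ε
  | baabbb => babbb => bb => b
  | aabab => abab => a
  | aaa => a

aa->; aab->ab; bab->; bb->b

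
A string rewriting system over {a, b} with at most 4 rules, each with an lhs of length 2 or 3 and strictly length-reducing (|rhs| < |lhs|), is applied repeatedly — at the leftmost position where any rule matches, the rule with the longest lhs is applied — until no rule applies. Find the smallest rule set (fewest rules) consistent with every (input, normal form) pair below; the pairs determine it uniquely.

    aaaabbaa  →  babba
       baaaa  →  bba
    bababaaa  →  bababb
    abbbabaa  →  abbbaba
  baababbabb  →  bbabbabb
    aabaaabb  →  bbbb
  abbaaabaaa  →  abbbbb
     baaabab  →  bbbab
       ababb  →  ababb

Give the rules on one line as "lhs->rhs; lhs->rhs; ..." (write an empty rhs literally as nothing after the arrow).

  | aaaabbaa => babbaa => babba
  | baaaa => bba
  | bababaaa => bababb
  | abbbabaa => abbbaba

aa->a; aaa->b; aab->b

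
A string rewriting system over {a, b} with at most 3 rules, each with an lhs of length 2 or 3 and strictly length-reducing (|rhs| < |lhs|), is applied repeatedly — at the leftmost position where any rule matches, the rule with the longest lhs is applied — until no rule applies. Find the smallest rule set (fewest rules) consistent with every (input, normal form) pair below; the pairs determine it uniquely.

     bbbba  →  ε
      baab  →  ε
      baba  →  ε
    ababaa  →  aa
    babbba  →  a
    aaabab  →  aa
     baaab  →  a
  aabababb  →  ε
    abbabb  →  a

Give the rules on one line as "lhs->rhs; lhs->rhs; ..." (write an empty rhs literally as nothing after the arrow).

ab->; ba->; bb->a

  | bbbba => abba => ba => ε
  | baab => ab => ε
  | baba => ba => ε
  | ababaa => abaa => aa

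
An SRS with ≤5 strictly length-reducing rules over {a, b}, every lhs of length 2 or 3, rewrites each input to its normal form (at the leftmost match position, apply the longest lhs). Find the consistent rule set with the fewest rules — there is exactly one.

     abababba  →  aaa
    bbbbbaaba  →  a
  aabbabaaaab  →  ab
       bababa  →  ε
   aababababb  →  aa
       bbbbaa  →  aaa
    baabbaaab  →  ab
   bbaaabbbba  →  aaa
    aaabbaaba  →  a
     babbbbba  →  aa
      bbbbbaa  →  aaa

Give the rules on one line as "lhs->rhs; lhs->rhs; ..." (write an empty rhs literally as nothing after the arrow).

aab->ab; ba->; bb->a; bbb->bb

  | abababba => ababba => abba => aaa
  | bbbbbaaba => bbbbaaba => bbbaaba => bbaaba => aaaba => aaba => aba => a
  | aabbabaaaab => abbabaaaab => aaabaaaab => aabaaaab => abaaaab => aaaab => aaab => aab => ab
  | bababa => baba => ba => ε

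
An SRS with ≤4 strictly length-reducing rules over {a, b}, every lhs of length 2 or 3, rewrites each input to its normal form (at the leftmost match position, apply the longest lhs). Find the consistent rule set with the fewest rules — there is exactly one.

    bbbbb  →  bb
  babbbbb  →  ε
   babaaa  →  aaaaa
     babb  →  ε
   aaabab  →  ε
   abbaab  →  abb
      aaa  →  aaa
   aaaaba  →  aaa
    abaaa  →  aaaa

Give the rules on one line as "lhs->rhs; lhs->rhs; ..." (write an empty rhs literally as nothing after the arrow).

aab->; aba->aa; bab->aa; bbb->

  | bbbbb => bb
  | babbbbb => aabbbb => bbb => ε
  | babaaa => aaaaa
  | babb => aab => ε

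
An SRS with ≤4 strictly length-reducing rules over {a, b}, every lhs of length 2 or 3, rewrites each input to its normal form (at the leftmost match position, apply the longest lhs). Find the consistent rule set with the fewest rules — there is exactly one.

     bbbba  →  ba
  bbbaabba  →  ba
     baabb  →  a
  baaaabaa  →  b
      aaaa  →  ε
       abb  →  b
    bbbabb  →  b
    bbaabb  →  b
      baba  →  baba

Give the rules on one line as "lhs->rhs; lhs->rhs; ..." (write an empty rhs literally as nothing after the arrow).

  | bbbba => abba => ba
  | bbbaabba => abaabba => abba => ba
  | baabb => bb => a
  | baaaabaa => baabaa => baa => b

aa->; aab->; abb->b; bb->a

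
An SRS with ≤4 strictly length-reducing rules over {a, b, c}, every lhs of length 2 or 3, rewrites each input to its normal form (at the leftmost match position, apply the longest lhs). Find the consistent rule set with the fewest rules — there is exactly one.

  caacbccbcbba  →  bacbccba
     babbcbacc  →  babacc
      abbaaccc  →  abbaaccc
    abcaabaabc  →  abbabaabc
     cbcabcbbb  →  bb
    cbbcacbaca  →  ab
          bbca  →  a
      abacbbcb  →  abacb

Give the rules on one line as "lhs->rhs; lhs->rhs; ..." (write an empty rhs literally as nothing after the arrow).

bbb->a; bcb->; ca->b

  | caacbccbcbba => bacbccbcbba => bacbccba
  | babbcbacc => babacc
  | abbaaccc
  | abcaabaabc => abbabaabc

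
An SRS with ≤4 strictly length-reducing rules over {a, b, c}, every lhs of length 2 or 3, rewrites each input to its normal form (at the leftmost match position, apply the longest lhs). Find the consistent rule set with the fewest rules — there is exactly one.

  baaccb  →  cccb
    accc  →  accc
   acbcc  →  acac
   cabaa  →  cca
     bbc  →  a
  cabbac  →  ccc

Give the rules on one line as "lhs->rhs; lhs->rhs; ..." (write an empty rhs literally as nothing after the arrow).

aa->c; ba->a; bc->a

  | baaccb => aaccb => cccb
  | accc
  | acbcc => acac
  | cabaa => caaa => cca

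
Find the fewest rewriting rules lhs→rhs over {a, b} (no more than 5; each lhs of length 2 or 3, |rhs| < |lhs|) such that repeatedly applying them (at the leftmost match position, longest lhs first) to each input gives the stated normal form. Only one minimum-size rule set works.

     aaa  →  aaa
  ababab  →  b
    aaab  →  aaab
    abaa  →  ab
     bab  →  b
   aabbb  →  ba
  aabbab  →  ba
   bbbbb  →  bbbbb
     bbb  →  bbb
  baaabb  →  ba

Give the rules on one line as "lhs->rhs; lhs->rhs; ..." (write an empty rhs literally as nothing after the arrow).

  | aaa
  | ababab => abbab => baab => b
  | aaab
  | abaa => aba => ab

aba->ab; abb->ba; baa->; bab->b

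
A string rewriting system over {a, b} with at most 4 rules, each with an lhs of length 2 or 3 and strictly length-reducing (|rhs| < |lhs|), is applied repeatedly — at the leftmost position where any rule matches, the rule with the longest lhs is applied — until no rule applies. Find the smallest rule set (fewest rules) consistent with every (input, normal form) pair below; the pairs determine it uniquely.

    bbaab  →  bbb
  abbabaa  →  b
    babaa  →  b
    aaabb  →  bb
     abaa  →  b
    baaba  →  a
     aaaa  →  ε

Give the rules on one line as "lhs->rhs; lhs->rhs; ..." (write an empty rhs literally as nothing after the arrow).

  | bbaab => bbb
  | abbabaa => bbabaa => babaa => abaa => baa => b
  | babaa => abaa => baa => b
  | aaabb => abb => bb

aa->; ab->b; ba->a; baa->b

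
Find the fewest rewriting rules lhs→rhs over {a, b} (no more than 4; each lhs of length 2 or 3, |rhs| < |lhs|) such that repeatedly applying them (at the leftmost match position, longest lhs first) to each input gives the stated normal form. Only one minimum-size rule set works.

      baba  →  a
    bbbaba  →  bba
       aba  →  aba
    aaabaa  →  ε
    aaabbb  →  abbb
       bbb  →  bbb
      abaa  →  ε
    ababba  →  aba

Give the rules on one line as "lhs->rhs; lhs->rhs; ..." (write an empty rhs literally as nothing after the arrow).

  | baba => a
  | bbbaba => bba
  | aba
  | aaabaa => abaa => aa => ε

aa->; baa->a; bab->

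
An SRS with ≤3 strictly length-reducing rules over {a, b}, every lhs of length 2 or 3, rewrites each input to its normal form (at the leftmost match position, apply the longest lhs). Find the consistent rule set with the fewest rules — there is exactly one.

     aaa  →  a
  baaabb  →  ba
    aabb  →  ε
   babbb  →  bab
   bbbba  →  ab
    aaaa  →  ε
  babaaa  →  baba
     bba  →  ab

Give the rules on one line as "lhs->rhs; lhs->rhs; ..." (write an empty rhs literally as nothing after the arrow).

aa->; bb->; bba->ab

  | aaa => a
  | baaabb => babb => ba
  | aabb => bb => ε
  | babbb => bab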